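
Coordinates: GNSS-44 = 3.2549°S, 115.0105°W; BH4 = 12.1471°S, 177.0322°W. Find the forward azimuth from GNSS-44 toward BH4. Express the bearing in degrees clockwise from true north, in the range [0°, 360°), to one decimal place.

258.0°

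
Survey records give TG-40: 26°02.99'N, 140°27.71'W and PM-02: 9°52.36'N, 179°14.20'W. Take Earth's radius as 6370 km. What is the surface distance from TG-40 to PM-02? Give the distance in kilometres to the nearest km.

4454 km

TG-40: φ = +26.04983°, λ = -140.46183°
PM-02: φ = +9.87267°, λ = -179.23667°
Δφ = -16.1772°,  Δλ = -38.7748°
a = sin²(Δφ/2) + cos φ₁ cos φ₂ sin²(Δλ/2) = 0.117331
c = 2·arcsin(√a) = 0.699229 rad = 40.0629°
d = R·c = 6370 × 0.699229 = 4454.1 km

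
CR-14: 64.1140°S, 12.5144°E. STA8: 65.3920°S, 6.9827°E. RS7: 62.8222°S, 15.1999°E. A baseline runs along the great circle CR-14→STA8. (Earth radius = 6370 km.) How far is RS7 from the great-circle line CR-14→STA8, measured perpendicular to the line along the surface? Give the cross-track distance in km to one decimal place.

50.7 km

δ₁₃ = central angle CR-14→RS7 = 0.030763 rad  (haversine)
θ₁₃ = bearing CR-14→RS7 = 44.088°,  θ₁₂ = bearing CR-14→STA8 = 239.074°
dₓₜ = R·arcsin(sin δ₁₃ · sin(θ₁₃ − θ₁₂)) = 6370·arcsin(0.03076·sin(-194.986°)) = 50.666 km
|dₓₜ| = 50.666 km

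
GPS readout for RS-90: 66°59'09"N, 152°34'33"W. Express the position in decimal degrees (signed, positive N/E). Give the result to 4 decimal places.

+66.9858°, -152.5758°

lat: 66.9858° N → +66.9858°
lon: 152.5758° W → -152.5758°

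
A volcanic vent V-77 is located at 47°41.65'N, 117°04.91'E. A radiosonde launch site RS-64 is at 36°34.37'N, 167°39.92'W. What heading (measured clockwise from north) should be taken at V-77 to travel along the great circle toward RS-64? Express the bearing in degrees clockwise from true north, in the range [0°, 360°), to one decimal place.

V-77: φ = +47.69417°, λ = +117.08183°
RS-64: φ = +36.57283°, λ = -167.66533°
Δλ = 75.2528°
y = sin Δλ · cos φ₂ = 0.776645
x = cos φ₁ sin φ₂ − sin φ₁ cos φ₂ cos Δλ = 0.249865
θ = atan2(y, x) = 72.1658° → 72.1658° (mod 360°)

72.2°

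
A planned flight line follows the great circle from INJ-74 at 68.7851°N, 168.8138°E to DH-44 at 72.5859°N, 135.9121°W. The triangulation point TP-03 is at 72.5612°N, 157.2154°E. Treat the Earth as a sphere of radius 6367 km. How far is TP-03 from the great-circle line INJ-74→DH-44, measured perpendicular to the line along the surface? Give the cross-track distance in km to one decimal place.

δ₁₃ = central angle INJ-74→TP-03 = 0.093686 rad  (haversine)
θ₁₃ = bearing INJ-74→TP-03 = 319.904°,  θ₁₂ = bearing INJ-74→DH-44 = 52.852°
dₓₜ = R·arcsin(sin δ₁₃ · sin(θ₁₃ − θ₁₂)) = 6367·arcsin(0.09355·sin(267.052°)) = -595.710 km
|dₓₜ| = 595.710 km

595.7 km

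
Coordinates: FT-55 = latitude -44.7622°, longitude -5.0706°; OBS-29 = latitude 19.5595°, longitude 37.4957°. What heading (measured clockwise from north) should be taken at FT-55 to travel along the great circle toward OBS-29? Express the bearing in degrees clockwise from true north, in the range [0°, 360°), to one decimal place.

41.3°

Δλ = 42.5663°
y = sin Δλ · cos φ₂ = 0.637408
x = cos φ₁ sin φ₂ − sin φ₁ cos φ₂ cos Δλ = 0.726397
θ = atan2(y, x) = 41.2667° → 41.2667° (mod 360°)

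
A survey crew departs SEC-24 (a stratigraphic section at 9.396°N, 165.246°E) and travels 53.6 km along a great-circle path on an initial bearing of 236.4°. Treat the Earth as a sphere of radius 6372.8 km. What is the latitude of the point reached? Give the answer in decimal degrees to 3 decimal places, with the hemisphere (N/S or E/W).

9.129°N

δ = d/R = 53.6/6372.8 = 0.008411 rad
φ₂ = arcsin(sin φ₁ cos δ + cos φ₁ sin δ cos θ)
   = arcsin(0.16326·0.99996 + 0.98658·0.00841·-0.55339) = 9.12909°
λ₂ = λ₁ + atan2(sin θ sin δ cos φ₁, cos δ − sin φ₁ sin φ₂) = 164.83947°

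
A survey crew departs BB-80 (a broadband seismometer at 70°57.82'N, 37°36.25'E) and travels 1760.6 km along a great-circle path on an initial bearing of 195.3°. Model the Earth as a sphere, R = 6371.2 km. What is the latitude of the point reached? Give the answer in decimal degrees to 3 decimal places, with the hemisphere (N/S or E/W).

55.448°N

BB-80: φ = +70.96367°, λ = +37.60417°
δ = d/R = 1760.6/6371.2 = 0.276337 rad
φ₂ = arcsin(sin φ₁ cos δ + cos φ₁ sin δ cos θ)
   = arcsin(0.94531·0.96206 + 0.32617·0.27283·-0.96456) = 55.44806°
λ₂ = λ₁ + atan2(sin θ sin δ cos φ₁, cos δ − sin φ₁ sin φ₂) = 30.31146°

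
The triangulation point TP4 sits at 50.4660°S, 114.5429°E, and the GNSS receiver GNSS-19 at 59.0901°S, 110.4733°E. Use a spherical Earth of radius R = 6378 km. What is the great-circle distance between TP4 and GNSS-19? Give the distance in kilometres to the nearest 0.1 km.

Δφ = -8.6241°,  Δλ = -4.0696°
a = sin²(Δφ/2) + cos φ₁ cos φ₂ sin²(Δλ/2) = 0.006066
c = 2·arcsin(√a) = 0.155921 rad = 8.9336°
d = R·c = 6378 × 0.155921 = 994.5 km

994.5 km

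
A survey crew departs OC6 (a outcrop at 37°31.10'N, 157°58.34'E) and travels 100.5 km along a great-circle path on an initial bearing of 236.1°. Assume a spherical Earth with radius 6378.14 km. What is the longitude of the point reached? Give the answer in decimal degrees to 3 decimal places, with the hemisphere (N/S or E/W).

157.034°E

OC6: φ = +37.51833°, λ = +157.97233°
δ = d/R = 100.5/6378.14 = 0.015757 rad
φ₂ = arcsin(sin φ₁ cos δ + cos φ₁ sin δ cos θ)
   = arcsin(0.60902·0.99988 + 0.79316·0.01576·-0.55775) = 37.01107°
λ₂ = λ₁ + atan2(sin θ sin δ cos φ₁, cos δ − sin φ₁ sin φ₂) = 157.03392°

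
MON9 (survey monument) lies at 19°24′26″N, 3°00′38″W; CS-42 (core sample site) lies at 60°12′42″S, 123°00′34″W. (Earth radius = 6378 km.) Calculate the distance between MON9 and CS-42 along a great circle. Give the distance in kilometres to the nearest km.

13526 km

MON9: φ = +19.40722°, λ = -3.01056°
CS-42: φ = -60.21167°, λ = -123.00944°
Δφ = -79.6189°,  Δλ = -119.9989°
a = sin²(Δφ/2) + cos φ₁ cos φ₂ sin²(Δλ/2) = 0.761326
c = 2·arcsin(√a) = 2.120755 rad = 121.5103°
d = R·c = 6378 × 2.120755 = 13526.2 km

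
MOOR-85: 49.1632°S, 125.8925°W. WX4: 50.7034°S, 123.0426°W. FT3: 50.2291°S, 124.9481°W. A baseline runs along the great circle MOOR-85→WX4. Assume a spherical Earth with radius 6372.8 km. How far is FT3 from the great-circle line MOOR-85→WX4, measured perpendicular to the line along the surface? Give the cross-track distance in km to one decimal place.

δ₁₃ = central angle MOOR-85→FT3 = 0.021442 rad  (haversine)
θ₁₃ = bearing MOOR-85→FT3 = 150.542°,  θ₁₂ = bearing MOOR-85→WX4 = 131.101°
dₓₜ = R·arcsin(sin δ₁₃ · sin(θ₁₃ − θ₁₂)) = 6372.8·arcsin(0.02144·sin(19.441°)) = 45.476 km
|dₓₜ| = 45.476 km

45.5 km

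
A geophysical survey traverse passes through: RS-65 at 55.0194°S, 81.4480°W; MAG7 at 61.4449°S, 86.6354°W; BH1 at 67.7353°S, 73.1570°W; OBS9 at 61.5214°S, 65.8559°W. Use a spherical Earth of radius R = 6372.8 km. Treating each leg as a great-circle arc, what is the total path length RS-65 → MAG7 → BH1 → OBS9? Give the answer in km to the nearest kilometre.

2495 km

RS-65→MAG7: c = 0.121765 rad, d = 775.98 km
MAG7→BH1: c = 0.148520 rad, d = 946.49 km
BH1→OBS9: c = 0.121236 rad, d = 772.61 km
Total = 775.98 + 946.49 + 772.61 = 2495.08 km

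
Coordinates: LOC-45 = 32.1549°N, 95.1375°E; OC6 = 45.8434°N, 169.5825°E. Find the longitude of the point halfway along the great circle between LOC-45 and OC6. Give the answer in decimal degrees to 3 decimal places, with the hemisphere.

Bx = cos φ₂ cos Δλ = 0.186808,  By = cos φ₂ sin Δλ = 0.671107
φₘ = atan2(sin φ₁ + sin φ₂, √((cos φ₁ + Bx)² + By²)) = 45.40256°
λₘ = λ₁ + atan2(By, cos φ₁ + Bx) = 128.13733°

128.137°E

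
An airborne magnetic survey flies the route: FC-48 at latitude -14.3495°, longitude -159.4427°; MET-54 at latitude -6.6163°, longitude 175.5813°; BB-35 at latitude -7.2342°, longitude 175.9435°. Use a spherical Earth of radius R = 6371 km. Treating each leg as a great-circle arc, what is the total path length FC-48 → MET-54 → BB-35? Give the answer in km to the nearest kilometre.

2940 km

FC-48→MET-54: c = 0.448932 rad, d = 2860.15 km
MET-54→BB-35: c = 0.012477 rad, d = 79.49 km
Total = 2860.15 + 79.49 = 2939.64 km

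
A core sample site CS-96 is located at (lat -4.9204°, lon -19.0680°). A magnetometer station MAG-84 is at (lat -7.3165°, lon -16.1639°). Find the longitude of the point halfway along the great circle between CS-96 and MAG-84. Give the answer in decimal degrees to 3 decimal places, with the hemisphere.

Bx = cos φ₂ cos Δλ = 0.990584,  By = cos φ₂ sin Δλ = 0.050252
φₘ = atan2(sin φ₁ + sin φ₂, √((cos φ₁ + Bx)² + By²)) = -6.12040°
λₘ = λ₁ + atan2(By, cos φ₁ + Bx) = -17.61921°

17.619°W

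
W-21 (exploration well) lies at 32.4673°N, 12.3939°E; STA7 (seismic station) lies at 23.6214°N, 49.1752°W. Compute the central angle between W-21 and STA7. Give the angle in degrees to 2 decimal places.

54.33°

Δφ = -8.8459°,  Δλ = -61.5691°
a = sin²(Δφ/2) + cos φ₁ cos φ₂ sin²(Δλ/2) = 0.208437
c = 2·arcsin(√a) = 0.948225 rad = 54.3293°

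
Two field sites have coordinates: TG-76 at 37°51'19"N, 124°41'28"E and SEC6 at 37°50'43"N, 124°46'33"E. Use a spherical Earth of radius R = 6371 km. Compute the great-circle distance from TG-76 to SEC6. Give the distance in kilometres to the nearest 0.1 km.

7.5 km

TG-76: φ = +37.85528°, λ = +124.69111°
SEC6: φ = +37.84528°, λ = +124.77583°
Δφ = -0.0100°,  Δλ = 0.0847°
a = sin²(Δφ/2) + cos φ₁ cos φ₂ sin²(Δλ/2) = 0.000000
c = 2·arcsin(√a) = 0.001181 rad = 0.0676°
d = R·c = 6371 × 0.001181 = 7.5 km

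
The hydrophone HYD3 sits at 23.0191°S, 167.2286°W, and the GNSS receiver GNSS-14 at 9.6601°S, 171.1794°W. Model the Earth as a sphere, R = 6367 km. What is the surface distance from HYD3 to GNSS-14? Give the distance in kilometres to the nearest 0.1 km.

1542.8 km

Δφ = 13.3590°,  Δλ = -3.9508°
a = sin²(Δφ/2) + cos φ₁ cos φ₂ sin²(Δλ/2) = 0.014607
c = 2·arcsin(√a) = 0.242314 rad = 13.8836°
d = R·c = 6367 × 0.242314 = 1542.8 km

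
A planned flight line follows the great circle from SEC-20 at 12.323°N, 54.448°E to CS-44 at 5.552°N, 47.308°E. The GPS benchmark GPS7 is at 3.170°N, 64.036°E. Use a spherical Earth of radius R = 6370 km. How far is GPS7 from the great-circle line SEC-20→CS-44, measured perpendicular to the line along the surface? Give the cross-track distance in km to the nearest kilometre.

δ₁₃ = central angle SEC-20→GPS7 = 0.230112 rad  (haversine)
θ₁₃ = bearing SEC-20→GPS7 = 133.186°,  θ₁₂ = bearing SEC-20→CS-44 = 226.780°
dₓₜ = R·arcsin(sin δ₁₃ · sin(θ₁₃ − θ₁₂)) = 6370·arcsin(0.22809·sin(-93.594°)) = -1462.881 km
|dₓₜ| = 1462.881 km

1463 km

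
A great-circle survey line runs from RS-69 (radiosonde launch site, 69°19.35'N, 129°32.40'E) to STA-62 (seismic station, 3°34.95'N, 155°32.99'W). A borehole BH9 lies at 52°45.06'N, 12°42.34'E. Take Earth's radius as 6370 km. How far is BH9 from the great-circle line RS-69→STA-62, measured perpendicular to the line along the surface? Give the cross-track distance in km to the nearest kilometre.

2638 km

RS-69: φ = +69.32250°, λ = +129.54000°
STA-62: φ = +3.58250°, λ = -155.54983°
BH9: φ = +52.75100°, λ = +12.70567°
δ₁₃ = central angle RS-69→BH9 = 0.865505 rad  (haversine)
θ₁₃ = bearing RS-69→BH9 = 314.819°,  θ₁₂ = bearing RS-69→STA-62 = 102.918°
dₓₜ = R·arcsin(sin δ₁₃ · sin(θ₁₃ − θ₁₂)) = 6370·arcsin(0.76142·sin(211.901°)) = -2637.910 km
|dₓₜ| = 2637.910 km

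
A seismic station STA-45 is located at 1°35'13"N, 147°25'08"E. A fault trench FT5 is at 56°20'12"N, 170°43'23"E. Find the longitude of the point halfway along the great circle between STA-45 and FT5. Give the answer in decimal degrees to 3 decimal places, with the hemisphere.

155.689°E

STA-45: φ = +1.58694°, λ = +147.41889°
FT5: φ = +56.33667°, λ = +170.72306°
Bx = cos φ₂ cos Δλ = 0.509090,  By = cos φ₂ sin Δλ = 0.219293
φₘ = atan2(sin φ₁ + sin φ₂, √((cos φ₁ + Bx)² + By²)) = 29.42730°
λₘ = λ₁ + atan2(By, cos φ₁ + Bx) = 155.68900°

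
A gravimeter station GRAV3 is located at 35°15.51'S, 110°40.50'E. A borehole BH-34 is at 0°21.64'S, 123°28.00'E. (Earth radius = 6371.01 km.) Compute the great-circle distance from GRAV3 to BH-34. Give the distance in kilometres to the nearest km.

4101 km

GRAV3: φ = -35.25850°, λ = +110.67500°
BH-34: φ = -0.36067°, λ = +123.46667°
Δφ = 34.8978°,  Δλ = 12.7917°
a = sin²(Δφ/2) + cos φ₁ cos φ₂ sin²(Δλ/2) = 0.100046
c = 2·arcsin(√a) = 0.643654 rad = 36.8787°
d = R·c = 6371.01 × 0.643654 = 4100.7 km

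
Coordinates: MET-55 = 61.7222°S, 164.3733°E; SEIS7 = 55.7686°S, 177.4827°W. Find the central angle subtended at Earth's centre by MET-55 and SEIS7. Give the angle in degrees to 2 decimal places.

11.08°

Δφ = 5.9536°,  Δλ = 18.1440°
a = sin²(Δφ/2) + cos φ₁ cos φ₂ sin²(Δλ/2) = 0.009322
c = 2·arcsin(√a) = 0.193407 rad = 11.0814°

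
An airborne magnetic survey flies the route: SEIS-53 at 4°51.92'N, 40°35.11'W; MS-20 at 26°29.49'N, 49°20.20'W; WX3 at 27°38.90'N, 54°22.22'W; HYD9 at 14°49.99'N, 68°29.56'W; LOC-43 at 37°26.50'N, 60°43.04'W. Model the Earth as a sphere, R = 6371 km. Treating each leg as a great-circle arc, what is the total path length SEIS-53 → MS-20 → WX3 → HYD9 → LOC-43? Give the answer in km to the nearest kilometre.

SEIS-53: φ = +4.86533°, λ = -40.58517°
MS-20: φ = +26.49150°, λ = -49.33667°
WX3: φ = +27.64833°, λ = -54.37033°
HYD9: φ = +14.83317°, λ = -68.49267°
LOC-43: φ = +37.44167°, λ = -60.71733°
SEIS-53→MS-20: c = 0.404687 rad, d = 2578.26 km
MS-20→WX3: c = 0.080786 rad, d = 514.69 km
WX3→HYD9: c = 0.320078 rad, d = 2039.22 km
HYD9→LOC-43: c = 0.412561 rad, d = 2628.43 km
Total = 2578.26 + 514.69 + 2039.22 + 2628.43 = 7760.59 km

7761 km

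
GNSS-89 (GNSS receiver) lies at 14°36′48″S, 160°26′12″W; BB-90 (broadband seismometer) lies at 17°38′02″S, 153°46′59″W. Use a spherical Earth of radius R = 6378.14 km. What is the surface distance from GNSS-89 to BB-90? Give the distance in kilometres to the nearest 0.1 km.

786.9 km

GNSS-89: φ = -14.61333°, λ = -160.43667°
BB-90: φ = -17.63389°, λ = -153.78306°
Δφ = -3.0206°,  Δλ = 6.6536°
a = sin²(Δφ/2) + cos φ₁ cos φ₂ sin²(Δλ/2) = 0.003800
c = 2·arcsin(√a) = 0.123370 rad = 7.0686°
d = R·c = 6378.14 × 0.123370 = 786.9 km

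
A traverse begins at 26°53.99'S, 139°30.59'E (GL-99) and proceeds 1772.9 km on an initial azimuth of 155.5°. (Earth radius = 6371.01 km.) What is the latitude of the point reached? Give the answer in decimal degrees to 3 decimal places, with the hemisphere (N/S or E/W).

GL-99: φ = -26.89983°, λ = +139.50983°
δ = d/R = 1772.9/6371.01 = 0.278276 rad
φ₂ = arcsin(sin φ₁ cos δ + cos φ₁ sin δ cos θ)
   = arcsin(-0.45243·0.96153 + 0.89180·0.27470·-0.90996) = -41.14339°
λ₂ = λ₁ + atan2(sin θ sin δ cos φ₁, cos δ − sin φ₁ sin φ₂) = 148.21032°

41.143°S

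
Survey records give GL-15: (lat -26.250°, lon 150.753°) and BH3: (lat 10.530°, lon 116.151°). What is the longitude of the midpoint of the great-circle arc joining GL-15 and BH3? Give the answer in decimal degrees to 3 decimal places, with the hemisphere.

132.633°E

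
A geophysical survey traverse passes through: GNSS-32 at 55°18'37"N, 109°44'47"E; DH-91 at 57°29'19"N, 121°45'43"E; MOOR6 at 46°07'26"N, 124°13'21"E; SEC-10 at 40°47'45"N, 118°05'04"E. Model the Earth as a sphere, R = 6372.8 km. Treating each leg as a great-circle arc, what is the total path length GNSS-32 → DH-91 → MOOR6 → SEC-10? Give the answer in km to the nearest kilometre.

GNSS-32: φ = +55.31028°, λ = +109.74639°
DH-91: φ = +57.48861°, λ = +121.76194°
MOOR6: φ = +46.12389°, λ = +124.22250°
SEC-10: φ = +40.79583°, λ = +118.08444°
GNSS-32→DH-91: c = 0.121931 rad, d = 777.04 km
DH-91→MOOR6: c = 0.200087 rad, d = 1275.12 km
MOOR6→SEC-10: c = 0.121142 rad, d = 772.01 km
Total = 777.04 + 1275.12 + 772.01 = 2824.17 km

2824 km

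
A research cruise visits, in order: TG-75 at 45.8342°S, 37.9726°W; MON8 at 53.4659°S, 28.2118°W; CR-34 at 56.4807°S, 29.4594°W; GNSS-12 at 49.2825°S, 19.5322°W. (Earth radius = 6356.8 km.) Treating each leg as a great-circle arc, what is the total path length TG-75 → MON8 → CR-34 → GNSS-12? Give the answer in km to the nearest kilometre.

2478 km

TG-75→MON8: c = 0.172620 rad, d = 1097.31 km
MON8→CR-34: c = 0.054080 rad, d = 343.77 km
CR-34→GNSS-12: c = 0.163122 rad, d = 1036.93 km
Total = 1097.31 + 343.77 + 1036.93 = 2478.02 km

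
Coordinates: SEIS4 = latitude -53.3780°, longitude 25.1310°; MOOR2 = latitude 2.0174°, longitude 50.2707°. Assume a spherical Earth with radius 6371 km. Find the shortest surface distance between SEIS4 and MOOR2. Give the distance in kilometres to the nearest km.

Δφ = 55.3954°,  Δλ = 25.1397°
a = sin²(Δφ/2) + cos φ₁ cos φ₂ sin²(Δλ/2) = 0.244281
c = 2·arcsin(√a) = 1.033939 rad = 59.2403°
d = R·c = 6371 × 1.033939 = 6587.2 km

6587 km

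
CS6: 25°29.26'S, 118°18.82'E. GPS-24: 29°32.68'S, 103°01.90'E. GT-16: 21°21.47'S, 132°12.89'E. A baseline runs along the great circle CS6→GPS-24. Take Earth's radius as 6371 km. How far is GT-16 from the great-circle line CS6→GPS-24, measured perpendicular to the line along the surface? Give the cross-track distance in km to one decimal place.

CS6: φ = -25.48767°, λ = +118.31367°
GPS-24: φ = -29.54467°, λ = +103.03167°
GT-16: φ = -21.35783°, λ = +132.21483°
δ₁₃ = central angle CS6→GT-16 = 0.233852 rad  (haversine)
θ₁₃ = bearing CS6→GT-16 = 74.922°,  θ₁₂ = bearing CS6→GPS-24 = 249.883°
dₓₜ = R·arcsin(sin δ₁₃ · sin(θ₁₃ − θ₁₂)) = 6371·arcsin(0.23173·sin(-174.961°)) = -129.673 km
|dₓₜ| = 129.673 km

129.7 km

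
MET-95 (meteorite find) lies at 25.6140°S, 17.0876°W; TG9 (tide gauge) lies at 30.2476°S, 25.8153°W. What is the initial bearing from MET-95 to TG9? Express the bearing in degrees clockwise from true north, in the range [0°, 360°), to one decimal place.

237.0°

Δλ = -8.7277°
y = sin Δλ · cos φ₂ = -0.131080
x = cos φ₁ sin φ₂ − sin φ₁ cos φ₂ cos Δλ = -0.085108
θ = atan2(y, x) = -122.9948° → 237.0052° (mod 360°)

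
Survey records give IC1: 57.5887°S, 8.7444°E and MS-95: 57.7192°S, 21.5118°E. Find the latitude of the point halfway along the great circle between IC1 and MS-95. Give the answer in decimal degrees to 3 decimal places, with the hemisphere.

Bx = cos φ₂ cos Δλ = 0.520864,  By = cos φ₂ sin Δλ = 0.118026
φₘ = atan2(sin φ₁ + sin φ₂, √((cos φ₁ + Bx)² + By²)) = -57.81482°
λₘ = λ₁ + atan2(By, cos φ₁ + Bx) = 15.11657°

57.815°S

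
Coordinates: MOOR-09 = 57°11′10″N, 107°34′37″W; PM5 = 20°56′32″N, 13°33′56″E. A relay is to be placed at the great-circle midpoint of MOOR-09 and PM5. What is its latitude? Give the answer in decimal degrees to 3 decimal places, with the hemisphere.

MOOR-09: φ = +57.18611°, λ = -107.57694°
PM5: φ = +20.94222°, λ = +13.56556°
Bx = cos φ₂ cos Δλ = -0.483005,  By = cos φ₂ sin Δλ = 0.799345
φₘ = atan2(sin φ₁ + sin φ₂, √((cos φ₁ + Bx)² + By²)) = 56.21274°
λₘ = λ₁ + atan2(By, cos φ₁ + Bx) = -21.79169°

56.213°N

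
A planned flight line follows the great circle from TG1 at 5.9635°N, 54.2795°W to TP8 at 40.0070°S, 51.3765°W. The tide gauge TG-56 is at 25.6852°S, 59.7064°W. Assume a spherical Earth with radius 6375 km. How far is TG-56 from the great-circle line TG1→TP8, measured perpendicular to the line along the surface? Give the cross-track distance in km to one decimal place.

724.2 km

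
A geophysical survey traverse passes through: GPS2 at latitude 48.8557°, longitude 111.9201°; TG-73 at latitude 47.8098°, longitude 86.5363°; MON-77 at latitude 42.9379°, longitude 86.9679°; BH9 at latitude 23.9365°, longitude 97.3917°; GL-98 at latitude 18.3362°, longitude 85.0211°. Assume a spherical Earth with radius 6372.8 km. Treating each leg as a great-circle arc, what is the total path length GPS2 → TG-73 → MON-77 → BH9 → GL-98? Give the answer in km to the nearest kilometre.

GPS2→TG-73: c = 0.293723 rad, d = 1871.84 km
TG-73→MON-77: c = 0.085195 rad, d = 542.93 km
MON-77→BH9: c = 0.364036 rad, d = 2319.93 km
BH9→GL-98: c = 0.223699 rad, d = 1425.59 km
Total = 1871.84 + 542.93 + 2319.93 + 1425.59 = 6160.28 km

6160 km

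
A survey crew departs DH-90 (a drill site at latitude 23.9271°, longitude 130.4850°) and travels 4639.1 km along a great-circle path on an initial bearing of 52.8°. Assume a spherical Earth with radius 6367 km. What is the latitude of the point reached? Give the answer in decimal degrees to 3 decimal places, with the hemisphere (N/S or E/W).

δ = d/R = 4639.1/6367 = 0.728616 rad
φ₂ = arcsin(sin φ₁ cos δ + cos φ₁ sin δ cos θ)
   = arcsin(0.40557·0.74610 + 0.91406·0.66584·0.60460) = 42.11082°
λ₂ = λ₁ + atan2(sin θ sin δ cos φ₁, cos δ − sin φ₁ sin φ₂) = 176.12131°

42.111°N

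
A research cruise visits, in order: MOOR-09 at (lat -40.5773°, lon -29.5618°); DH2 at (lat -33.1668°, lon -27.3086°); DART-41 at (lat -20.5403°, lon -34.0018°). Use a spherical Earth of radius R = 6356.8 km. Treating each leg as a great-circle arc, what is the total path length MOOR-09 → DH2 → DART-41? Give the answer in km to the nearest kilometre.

2395 km

MOOR-09→DH2: c = 0.133095 rad, d = 846.06 km
DH2→DART-41: c = 0.243611 rad, d = 1548.59 km
Total = 846.06 + 1548.59 = 2394.64 km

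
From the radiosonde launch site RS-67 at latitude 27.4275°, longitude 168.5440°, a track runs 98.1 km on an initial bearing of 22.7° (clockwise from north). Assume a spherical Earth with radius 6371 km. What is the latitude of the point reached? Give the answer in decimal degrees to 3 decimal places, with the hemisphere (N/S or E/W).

δ = d/R = 98.1/6371 = 0.015398 rad
φ₂ = arcsin(sin φ₁ cos δ + cos φ₁ sin δ cos θ)
   = arcsin(0.46063·0.99988 + 0.88759·0.01540·0.92254) = 28.24086°
λ₂ = λ₁ + atan2(sin θ sin δ cos φ₁, cos δ − sin φ₁ sin φ₂) = 168.93045°

28.241°N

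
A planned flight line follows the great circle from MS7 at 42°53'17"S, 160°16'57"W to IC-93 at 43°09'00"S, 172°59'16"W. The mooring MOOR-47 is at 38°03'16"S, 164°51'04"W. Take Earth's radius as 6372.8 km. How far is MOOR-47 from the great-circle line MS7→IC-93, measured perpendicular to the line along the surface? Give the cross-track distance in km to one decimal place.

565.5 km

MS7: φ = -42.88806°, λ = -160.28250°
IC-93: φ = -43.15000°, λ = -172.98778°
MOOR-47: φ = -38.05444°, λ = -164.85111°
δ₁₃ = central angle MS7→MOOR-47 = 0.103869 rad  (haversine)
θ₁₃ = bearing MS7→MOOR-47 = 322.776°,  θ₁₂ = bearing MS7→IC-93 = 264.048°
dₓₜ = R·arcsin(sin δ₁₃ · sin(θ₁₃ − θ₁₂)) = 6372.8·arcsin(0.10368·sin(58.728°)) = 565.490 km
|dₓₜ| = 565.490 km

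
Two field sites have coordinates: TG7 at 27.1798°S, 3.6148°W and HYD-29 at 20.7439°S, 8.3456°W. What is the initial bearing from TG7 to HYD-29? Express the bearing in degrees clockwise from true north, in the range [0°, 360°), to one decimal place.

Δλ = -4.7308°
y = sin Δλ · cos φ₂ = -0.077128
x = cos φ₁ sin φ₂ − sin φ₁ cos φ₂ cos Δλ = 0.110636
θ = atan2(y, x) = -34.8814° → 325.1186° (mod 360°)

325.1°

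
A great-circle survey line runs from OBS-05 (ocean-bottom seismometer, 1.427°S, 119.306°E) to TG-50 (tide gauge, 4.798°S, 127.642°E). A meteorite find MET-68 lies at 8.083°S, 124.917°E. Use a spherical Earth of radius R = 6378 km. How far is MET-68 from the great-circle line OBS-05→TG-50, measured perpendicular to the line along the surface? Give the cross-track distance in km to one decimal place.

δ₁₃ = central angle OBS-05→MET-68 = 0.151686 rad  (haversine)
θ₁₃ = bearing OBS-05→MET-68 = 140.161°,  θ₁₂ = bearing OBS-05→TG-50 = 112.236°
dₓₜ = R·arcsin(sin δ₁₃ · sin(θ₁₃ − θ₁₂)) = 6378·arcsin(0.15111·sin(27.925°)) = 451.717 km
|dₓₜ| = 451.717 km

451.7 km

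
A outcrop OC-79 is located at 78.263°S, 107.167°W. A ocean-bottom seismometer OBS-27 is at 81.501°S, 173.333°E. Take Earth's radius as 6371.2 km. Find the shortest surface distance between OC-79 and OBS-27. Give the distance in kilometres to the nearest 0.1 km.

1461.1 km

Δφ = -3.2380°,  Δλ = -79.5000°
a = sin²(Δφ/2) + cos φ₁ cos φ₂ sin²(Δλ/2) = 0.013091
c = 2·arcsin(√a) = 0.229332 rad = 13.1398°
d = R·c = 6371.2 × 0.229332 = 1461.1 km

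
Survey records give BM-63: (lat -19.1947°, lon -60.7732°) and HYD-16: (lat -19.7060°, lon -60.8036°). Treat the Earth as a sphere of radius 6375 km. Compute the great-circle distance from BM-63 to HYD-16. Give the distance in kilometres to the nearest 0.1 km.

57.0 km

Δφ = -0.5113°,  Δλ = -0.0304°
a = sin²(Δφ/2) + cos φ₁ cos φ₂ sin²(Δλ/2) = 0.000020
c = 2·arcsin(√a) = 0.008938 rad = 0.5121°
d = R·c = 6375 × 0.008938 = 57.0 km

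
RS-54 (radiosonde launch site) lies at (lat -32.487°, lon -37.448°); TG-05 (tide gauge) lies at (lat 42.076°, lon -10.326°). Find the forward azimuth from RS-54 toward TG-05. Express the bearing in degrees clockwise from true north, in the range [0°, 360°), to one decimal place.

Δλ = 27.1220°
y = sin Δλ · cos φ₂ = 0.338385
x = cos φ₁ sin φ₂ − sin φ₁ cos φ₂ cos Δλ = 0.920085
θ = atan2(y, x) = 20.1923° → 20.1923° (mod 360°)

20.2°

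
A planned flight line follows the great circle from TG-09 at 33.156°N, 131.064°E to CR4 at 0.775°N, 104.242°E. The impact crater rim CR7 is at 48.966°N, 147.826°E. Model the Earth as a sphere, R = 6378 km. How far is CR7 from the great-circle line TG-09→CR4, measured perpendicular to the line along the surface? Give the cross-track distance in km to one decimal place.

384.5 km

δ₁₃ = central angle TG-09→CR7 = 0.351615 rad  (haversine)
θ₁₃ = bearing TG-09→CR7 = 33.348°,  θ₁₂ = bearing TG-09→CR4 = 223.424°
dₓₜ = R·arcsin(sin δ₁₃ · sin(θ₁₃ − θ₁₂)) = 6378·arcsin(0.34441·sin(-190.075°)) = 384.530 km
|dₓₜ| = 384.530 km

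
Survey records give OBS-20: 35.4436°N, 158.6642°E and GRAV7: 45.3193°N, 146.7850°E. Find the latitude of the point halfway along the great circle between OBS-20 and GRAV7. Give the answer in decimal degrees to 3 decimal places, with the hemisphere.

Bx = cos φ₂ cos Δλ = 0.688096,  By = cos φ₂ sin Δλ = -0.144744
φₘ = atan2(sin φ₁ + sin φ₂, √((cos φ₁ + Bx)² + By²)) = 40.53290°
λₘ = λ₁ + atan2(By, cos φ₁ + Bx) = 153.16261°

40.533°N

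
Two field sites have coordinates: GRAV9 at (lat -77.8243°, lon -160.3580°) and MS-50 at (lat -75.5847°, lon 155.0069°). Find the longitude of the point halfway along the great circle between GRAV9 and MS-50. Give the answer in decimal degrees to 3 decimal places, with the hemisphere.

175.380°E

Bx = cos φ₂ cos Δλ = 0.177151,  By = cos φ₂ sin Δλ = -0.174909
φₘ = atan2(sin φ₁ + sin φ₂, √((cos φ₁ + Bx)² + By²)) = -77.66189°
λₘ = λ₁ + atan2(By, cos φ₁ + Bx) = 175.37975°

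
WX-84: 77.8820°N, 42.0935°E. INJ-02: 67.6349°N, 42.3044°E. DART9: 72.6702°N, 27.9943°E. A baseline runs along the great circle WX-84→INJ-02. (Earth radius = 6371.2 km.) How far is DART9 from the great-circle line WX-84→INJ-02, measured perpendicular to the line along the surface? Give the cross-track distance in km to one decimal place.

466.8 km

δ₁₃ = central angle WX-84→DART9 = 0.109764 rad  (haversine)
θ₁₃ = bearing WX-84→DART9 = 221.483°,  θ₁₂ = bearing WX-84→INJ-02 = 179.549°
dₓₜ = R·arcsin(sin δ₁₃ · sin(θ₁₃ − θ₁₂)) = 6371.2·arcsin(0.10954·sin(41.934°)) = 466.826 km
|dₓₜ| = 466.826 km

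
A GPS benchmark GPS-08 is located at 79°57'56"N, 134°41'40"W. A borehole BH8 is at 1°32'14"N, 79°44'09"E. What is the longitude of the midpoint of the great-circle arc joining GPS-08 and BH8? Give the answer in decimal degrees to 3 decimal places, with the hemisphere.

86.302°E

GPS-08: φ = +79.96556°, λ = -134.69444°
BH8: φ = +1.53722°, λ = +79.73583°
Bx = cos φ₂ cos Δλ = -0.824518,  By = cos φ₂ sin Δλ = -0.565199
φₘ = atan2(sin φ₁ + sin φ₂, √((cos φ₁ + Bx)² + By²)) = 49.57715°
λₘ = λ₁ + atan2(By, cos φ₁ + Bx) = 86.30162°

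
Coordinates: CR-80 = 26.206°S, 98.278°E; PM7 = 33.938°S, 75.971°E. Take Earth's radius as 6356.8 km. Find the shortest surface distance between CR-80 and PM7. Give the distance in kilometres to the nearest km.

Δφ = -7.7320°,  Δλ = -22.3070°
a = sin²(Δφ/2) + cos φ₁ cos φ₂ sin²(Δλ/2) = 0.032399
c = 2·arcsin(√a) = 0.361966 rad = 20.7391°
d = R·c = 6356.8 × 0.361966 = 2300.9 km

2301 km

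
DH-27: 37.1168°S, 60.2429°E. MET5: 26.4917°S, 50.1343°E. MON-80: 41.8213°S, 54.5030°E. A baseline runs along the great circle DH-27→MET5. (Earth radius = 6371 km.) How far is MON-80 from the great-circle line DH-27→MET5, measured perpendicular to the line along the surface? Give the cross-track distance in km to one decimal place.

δ₁₃ = central angle DH-27→MON-80 = 0.112741 rad  (haversine)
θ₁₃ = bearing DH-27→MON-80 = 221.491°,  θ₁₂ = bearing DH-27→MET5 = 318.250°
dₓₜ = R·arcsin(sin δ₁₃ · sin(θ₁₃ − θ₁₂)) = 6371·arcsin(0.11250·sin(-96.759°)) = -713.259 km
|dₓₜ| = 713.259 km

713.3 km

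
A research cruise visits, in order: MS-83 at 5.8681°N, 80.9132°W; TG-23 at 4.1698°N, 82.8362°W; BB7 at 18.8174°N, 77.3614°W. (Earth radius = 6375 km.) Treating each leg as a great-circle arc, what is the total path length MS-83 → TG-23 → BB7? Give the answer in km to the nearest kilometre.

2020 km

MS-83→TG-23: c = 0.044680 rad, d = 284.84 km
TG-23→BB7: c = 0.272158 rad, d = 1735.01 km
Total = 284.84 + 1735.01 = 2019.85 km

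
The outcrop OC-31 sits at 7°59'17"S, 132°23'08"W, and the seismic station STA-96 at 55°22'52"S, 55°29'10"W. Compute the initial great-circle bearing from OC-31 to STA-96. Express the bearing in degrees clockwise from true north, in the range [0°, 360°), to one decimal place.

145.2°

OC-31: φ = -7.98806°, λ = -132.38556°
STA-96: φ = -55.38111°, λ = -55.48611°
Δλ = 76.8994°
y = sin Δλ · cos φ₂ = 0.553329
x = cos φ₁ sin φ₂ − sin φ₁ cos φ₂ cos Δλ = -0.797069
θ = atan2(y, x) = 145.2314° → 145.2314° (mod 360°)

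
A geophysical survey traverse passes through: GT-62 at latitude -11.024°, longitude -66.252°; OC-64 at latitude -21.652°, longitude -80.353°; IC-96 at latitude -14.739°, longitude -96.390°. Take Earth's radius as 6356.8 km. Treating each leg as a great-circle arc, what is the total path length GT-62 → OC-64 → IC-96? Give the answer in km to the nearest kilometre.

3761 km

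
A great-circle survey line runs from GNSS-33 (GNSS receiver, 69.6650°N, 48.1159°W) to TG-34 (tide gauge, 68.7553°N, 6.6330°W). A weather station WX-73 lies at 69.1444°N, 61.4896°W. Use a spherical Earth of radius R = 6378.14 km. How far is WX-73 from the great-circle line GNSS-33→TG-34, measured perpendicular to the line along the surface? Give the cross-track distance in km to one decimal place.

145.6 km

δ₁₃ = central angle GNSS-33→WX-73 = 0.082440 rad  (haversine)
θ₁₃ = bearing GNSS-33→WX-73 = 269.977°,  θ₁₂ = bearing GNSS-33→TG-34 = 73.883°
dₓₜ = R·arcsin(sin δ₁₃ · sin(θ₁₃ − θ₁₂)) = 6378.14·arcsin(0.08235·sin(196.093°)) = -145.604 km
|dₓₜ| = 145.604 km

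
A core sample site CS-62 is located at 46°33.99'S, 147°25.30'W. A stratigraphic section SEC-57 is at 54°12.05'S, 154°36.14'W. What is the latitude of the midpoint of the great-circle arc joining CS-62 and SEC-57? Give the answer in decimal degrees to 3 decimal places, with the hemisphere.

CS-62: φ = -46.56650°, λ = -147.42167°
SEC-57: φ = -54.20083°, λ = -154.60233°
Bx = cos φ₂ cos Δλ = 0.580358,  By = cos φ₂ sin Δλ = -0.073117
φₘ = atan2(sin φ₁ + sin φ₂, √((cos φ₁ + Bx)² + By²)) = -50.43859°
λₘ = λ₁ + atan2(By, cos φ₁ + Bx) = -150.72222°

50.439°S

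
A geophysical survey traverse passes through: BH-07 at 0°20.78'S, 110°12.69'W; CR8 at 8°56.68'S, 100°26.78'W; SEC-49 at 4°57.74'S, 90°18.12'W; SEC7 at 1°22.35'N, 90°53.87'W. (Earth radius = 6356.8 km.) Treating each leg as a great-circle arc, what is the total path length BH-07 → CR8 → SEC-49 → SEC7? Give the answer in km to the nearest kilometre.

3347 km

BH-07: φ = -0.34633°, λ = -110.21150°
CR8: φ = -8.94467°, λ = -100.44633°
SEC-49: φ = -4.96233°, λ = -90.30200°
SEC7: φ = +1.37250°, λ = -90.89783°
BH-07→CR8: c = 0.226544 rad, d = 1440.10 km
CR8→SEC-49: c = 0.188957 rad, d = 1201.16 km
SEC-49→SEC7: c = 0.111051 rad, d = 705.93 km
Total = 1440.10 + 1201.16 + 705.93 = 3347.19 km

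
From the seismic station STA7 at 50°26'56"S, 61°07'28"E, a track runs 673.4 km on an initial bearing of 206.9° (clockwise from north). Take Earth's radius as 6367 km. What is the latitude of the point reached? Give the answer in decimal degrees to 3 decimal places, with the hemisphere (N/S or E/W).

STA7: φ = -50.44889°, λ = +61.12444°
δ = d/R = 673.4/6367 = 0.105764 rad
φ₂ = arcsin(sin φ₁ cos δ + cos φ₁ sin δ cos θ)
   = arcsin(-0.77106·0.99441 + 0.63677·0.10557·-0.89180) = -55.76085°
λ₂ = λ₁ + atan2(sin θ sin δ cos φ₁, cos δ − sin φ₁ sin φ₂) = 56.25485°

55.761°S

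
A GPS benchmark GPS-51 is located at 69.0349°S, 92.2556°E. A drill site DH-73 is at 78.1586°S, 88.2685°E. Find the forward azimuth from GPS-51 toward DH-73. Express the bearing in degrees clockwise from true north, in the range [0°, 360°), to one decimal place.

Δλ = -3.9871°
y = sin Δλ · cos φ₂ = -0.014268
x = cos φ₁ sin φ₂ − sin φ₁ cos φ₂ cos Δλ = -0.159030
θ = atan2(y, x) = -174.8732° → 185.1268° (mod 360°)

185.1°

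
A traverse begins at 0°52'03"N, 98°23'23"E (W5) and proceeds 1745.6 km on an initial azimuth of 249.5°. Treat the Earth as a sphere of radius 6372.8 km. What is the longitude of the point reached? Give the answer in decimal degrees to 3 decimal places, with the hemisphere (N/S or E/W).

W5: φ = +0.86750°, λ = +98.38972°
δ = d/R = 1745.6/6372.8 = 0.273914 rad
φ₂ = arcsin(sin φ₁ cos δ + cos φ₁ sin δ cos θ)
   = arcsin(0.01514·0.96272 + 0.99989·0.27050·-0.35021) = -4.59691°
λ₂ = λ₁ + atan2(sin θ sin δ cos φ₁, cos δ − sin φ₁ sin φ₂) = 83.66418°

83.664°E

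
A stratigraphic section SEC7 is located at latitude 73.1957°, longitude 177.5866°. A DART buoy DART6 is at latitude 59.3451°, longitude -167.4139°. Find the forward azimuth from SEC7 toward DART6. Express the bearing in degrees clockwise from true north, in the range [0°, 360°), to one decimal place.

149.4°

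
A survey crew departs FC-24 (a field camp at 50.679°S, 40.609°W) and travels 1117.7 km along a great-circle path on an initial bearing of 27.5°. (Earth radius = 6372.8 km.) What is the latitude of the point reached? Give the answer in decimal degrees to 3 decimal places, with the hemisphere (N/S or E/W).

41.580°S

δ = d/R = 1117.7/6372.8 = 0.175386 rad
φ₂ = arcsin(sin φ₁ cos δ + cos φ₁ sin δ cos θ)
   = arcsin(-0.77361·0.98466 + 0.63366·0.17449·0.88701) = -41.58008°
λ₂ = λ₁ + atan2(sin θ sin δ cos φ₁, cos δ − sin φ₁ sin φ₂) = -34.42571°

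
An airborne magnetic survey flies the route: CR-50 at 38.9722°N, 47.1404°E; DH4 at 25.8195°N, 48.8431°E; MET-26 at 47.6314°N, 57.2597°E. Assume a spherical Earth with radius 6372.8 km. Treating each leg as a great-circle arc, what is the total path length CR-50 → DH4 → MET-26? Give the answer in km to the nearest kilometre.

CR-50→DH4: c = 0.230912 rad, d = 1471.56 km
DH4→MET-26: c = 0.397904 rad, d = 2535.76 km
Total = 1471.56 + 2535.76 = 4007.32 km

4007 km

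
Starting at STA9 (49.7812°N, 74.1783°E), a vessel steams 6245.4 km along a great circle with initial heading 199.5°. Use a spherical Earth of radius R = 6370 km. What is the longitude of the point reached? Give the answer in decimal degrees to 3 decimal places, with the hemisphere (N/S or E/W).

58.025°E

δ = d/R = 6245.4/6370 = 0.980440 rad
φ₂ = arcsin(sin φ₁ cos δ + cos φ₁ sin δ cos θ)
   = arcsin(0.76358·0.55666 + 0.64571·0.83074·-0.94264) = -4.62272°
λ₂ = λ₁ + atan2(sin θ sin δ cos φ₁, cos δ − sin φ₁ sin φ₂) = 58.02475°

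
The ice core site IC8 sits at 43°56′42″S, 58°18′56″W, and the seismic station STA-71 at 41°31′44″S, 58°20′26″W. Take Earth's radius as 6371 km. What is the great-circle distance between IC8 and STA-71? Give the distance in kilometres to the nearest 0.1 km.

268.7 km

IC8: φ = -43.94500°, λ = -58.31556°
STA-71: φ = -41.52889°, λ = -58.34056°
Δφ = 2.4161°,  Δλ = -0.0250°
a = sin²(Δφ/2) + cos φ₁ cos φ₂ sin²(Δλ/2) = 0.000445
c = 2·arcsin(√a) = 0.042170 rad = 2.4162°
d = R·c = 6371 × 0.042170 = 268.7 km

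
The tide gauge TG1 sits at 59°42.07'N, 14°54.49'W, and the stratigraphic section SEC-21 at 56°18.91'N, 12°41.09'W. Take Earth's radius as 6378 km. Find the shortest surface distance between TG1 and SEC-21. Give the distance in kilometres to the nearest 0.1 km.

399.0 km

TG1: φ = +59.70117°, λ = -14.90817°
SEC-21: φ = +56.31517°, λ = -12.68483°
Δφ = -3.3860°,  Δλ = 2.2233°
a = sin²(Δφ/2) + cos φ₁ cos φ₂ sin²(Δλ/2) = 0.000978
c = 2·arcsin(√a) = 0.062562 rad = 3.5845°
d = R·c = 6378 × 0.062562 = 399.0 km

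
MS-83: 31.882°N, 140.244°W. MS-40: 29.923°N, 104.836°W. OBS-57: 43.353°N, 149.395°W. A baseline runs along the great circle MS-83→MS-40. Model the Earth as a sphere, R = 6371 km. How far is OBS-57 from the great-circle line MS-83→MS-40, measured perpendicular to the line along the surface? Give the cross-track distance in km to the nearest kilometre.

1376 km

δ₁₃ = central angle MS-83→OBS-57 = 0.236487 rad  (haversine)
θ₁₃ = bearing MS-83→OBS-57 = 330.423°,  θ₁₂ = bearing MS-83→MS-40 = 84.260°
dₓₜ = R·arcsin(sin δ₁₃ · sin(θ₁₃ − θ₁₂)) = 6371·arcsin(0.23429·sin(246.164°)) = -1376.010 km
|dₓₜ| = 1376.010 km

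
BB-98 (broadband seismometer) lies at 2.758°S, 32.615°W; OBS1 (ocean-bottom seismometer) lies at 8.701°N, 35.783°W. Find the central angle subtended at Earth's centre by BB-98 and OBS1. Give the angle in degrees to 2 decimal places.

Δφ = 11.4590°,  Δλ = -3.1680°
a = sin²(Δφ/2) + cos φ₁ cos φ₂ sin²(Δλ/2) = 0.010721
c = 2·arcsin(√a) = 0.207455 rad = 11.8863°

11.89°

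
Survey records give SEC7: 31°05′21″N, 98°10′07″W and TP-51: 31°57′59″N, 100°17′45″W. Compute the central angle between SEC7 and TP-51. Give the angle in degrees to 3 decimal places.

2.014°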